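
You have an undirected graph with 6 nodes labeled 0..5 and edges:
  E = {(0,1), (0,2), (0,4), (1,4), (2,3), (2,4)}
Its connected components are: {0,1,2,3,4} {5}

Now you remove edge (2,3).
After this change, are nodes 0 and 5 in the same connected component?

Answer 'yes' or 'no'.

Initial components: {0,1,2,3,4} {5}
Removing edge (2,3): it was a bridge — component count 2 -> 3.
New components: {0,1,2,4} {3} {5}
Are 0 and 5 in the same component? no

Answer: no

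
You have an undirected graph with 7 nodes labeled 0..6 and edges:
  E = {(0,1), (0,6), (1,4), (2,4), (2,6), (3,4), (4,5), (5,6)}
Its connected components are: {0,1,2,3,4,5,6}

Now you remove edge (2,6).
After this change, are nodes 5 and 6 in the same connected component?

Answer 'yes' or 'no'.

Answer: yes

Derivation:
Initial components: {0,1,2,3,4,5,6}
Removing edge (2,6): not a bridge — component count unchanged at 1.
New components: {0,1,2,3,4,5,6}
Are 5 and 6 in the same component? yes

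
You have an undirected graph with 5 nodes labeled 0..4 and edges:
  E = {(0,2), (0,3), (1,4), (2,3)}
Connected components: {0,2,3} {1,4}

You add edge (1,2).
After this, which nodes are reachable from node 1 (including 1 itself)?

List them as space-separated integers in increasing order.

Before: nodes reachable from 1: {1,4}
Adding (1,2): merges 1's component with another. Reachability grows.
After: nodes reachable from 1: {0,1,2,3,4}

Answer: 0 1 2 3 4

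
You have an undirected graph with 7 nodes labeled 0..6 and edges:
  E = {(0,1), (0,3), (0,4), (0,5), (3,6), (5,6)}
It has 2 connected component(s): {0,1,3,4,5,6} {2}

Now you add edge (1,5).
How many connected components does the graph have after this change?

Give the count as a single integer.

Answer: 2

Derivation:
Initial component count: 2
Add (1,5): endpoints already in same component. Count unchanged: 2.
New component count: 2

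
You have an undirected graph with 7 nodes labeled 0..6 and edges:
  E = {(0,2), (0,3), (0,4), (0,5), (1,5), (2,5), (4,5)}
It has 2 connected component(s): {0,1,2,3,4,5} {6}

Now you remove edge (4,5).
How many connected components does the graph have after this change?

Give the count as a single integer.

Answer: 2

Derivation:
Initial component count: 2
Remove (4,5): not a bridge. Count unchanged: 2.
  After removal, components: {0,1,2,3,4,5} {6}
New component count: 2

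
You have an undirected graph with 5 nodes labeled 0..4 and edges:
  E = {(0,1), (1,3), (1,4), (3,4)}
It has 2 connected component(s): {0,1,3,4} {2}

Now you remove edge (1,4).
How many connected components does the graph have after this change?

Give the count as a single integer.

Answer: 2

Derivation:
Initial component count: 2
Remove (1,4): not a bridge. Count unchanged: 2.
  After removal, components: {0,1,3,4} {2}
New component count: 2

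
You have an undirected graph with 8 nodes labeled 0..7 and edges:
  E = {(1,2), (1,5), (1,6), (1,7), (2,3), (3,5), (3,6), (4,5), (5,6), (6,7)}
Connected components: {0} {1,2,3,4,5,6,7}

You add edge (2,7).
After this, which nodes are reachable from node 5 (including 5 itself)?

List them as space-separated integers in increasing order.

Before: nodes reachable from 5: {1,2,3,4,5,6,7}
Adding (2,7): both endpoints already in same component. Reachability from 5 unchanged.
After: nodes reachable from 5: {1,2,3,4,5,6,7}

Answer: 1 2 3 4 5 6 7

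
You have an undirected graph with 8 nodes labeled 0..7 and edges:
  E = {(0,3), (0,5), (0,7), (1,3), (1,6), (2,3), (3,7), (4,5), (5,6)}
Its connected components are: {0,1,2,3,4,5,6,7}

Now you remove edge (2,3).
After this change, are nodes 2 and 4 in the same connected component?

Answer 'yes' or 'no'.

Initial components: {0,1,2,3,4,5,6,7}
Removing edge (2,3): it was a bridge — component count 1 -> 2.
New components: {0,1,3,4,5,6,7} {2}
Are 2 and 4 in the same component? no

Answer: no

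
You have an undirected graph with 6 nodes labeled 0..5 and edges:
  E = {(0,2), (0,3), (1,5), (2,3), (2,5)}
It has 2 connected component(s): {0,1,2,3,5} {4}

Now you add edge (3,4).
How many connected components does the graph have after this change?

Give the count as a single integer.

Answer: 1

Derivation:
Initial component count: 2
Add (3,4): merges two components. Count decreases: 2 -> 1.
New component count: 1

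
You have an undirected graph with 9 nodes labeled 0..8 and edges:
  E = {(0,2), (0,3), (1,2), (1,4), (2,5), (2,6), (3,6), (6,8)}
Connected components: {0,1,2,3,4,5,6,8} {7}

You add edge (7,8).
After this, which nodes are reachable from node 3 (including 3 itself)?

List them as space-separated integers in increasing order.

Before: nodes reachable from 3: {0,1,2,3,4,5,6,8}
Adding (7,8): merges 3's component with another. Reachability grows.
After: nodes reachable from 3: {0,1,2,3,4,5,6,7,8}

Answer: 0 1 2 3 4 5 6 7 8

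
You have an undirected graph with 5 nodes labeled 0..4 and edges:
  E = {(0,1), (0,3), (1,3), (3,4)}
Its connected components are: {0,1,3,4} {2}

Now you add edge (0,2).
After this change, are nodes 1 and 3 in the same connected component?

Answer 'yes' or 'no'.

Answer: yes

Derivation:
Initial components: {0,1,3,4} {2}
Adding edge (0,2): merges {0,1,3,4} and {2}.
New components: {0,1,2,3,4}
Are 1 and 3 in the same component? yes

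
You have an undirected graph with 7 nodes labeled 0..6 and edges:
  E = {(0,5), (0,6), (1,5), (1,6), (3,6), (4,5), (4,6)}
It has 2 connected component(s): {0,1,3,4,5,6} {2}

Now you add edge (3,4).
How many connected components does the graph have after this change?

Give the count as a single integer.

Initial component count: 2
Add (3,4): endpoints already in same component. Count unchanged: 2.
New component count: 2

Answer: 2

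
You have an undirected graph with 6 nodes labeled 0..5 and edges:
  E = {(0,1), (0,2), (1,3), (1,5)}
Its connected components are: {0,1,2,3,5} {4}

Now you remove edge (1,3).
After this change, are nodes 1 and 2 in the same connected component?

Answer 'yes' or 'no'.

Initial components: {0,1,2,3,5} {4}
Removing edge (1,3): it was a bridge — component count 2 -> 3.
New components: {0,1,2,5} {3} {4}
Are 1 and 2 in the same component? yes

Answer: yes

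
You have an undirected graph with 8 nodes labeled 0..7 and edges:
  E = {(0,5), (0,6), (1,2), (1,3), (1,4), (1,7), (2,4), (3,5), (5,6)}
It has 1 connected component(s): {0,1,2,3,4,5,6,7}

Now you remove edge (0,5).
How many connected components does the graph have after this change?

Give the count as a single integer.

Answer: 1

Derivation:
Initial component count: 1
Remove (0,5): not a bridge. Count unchanged: 1.
  After removal, components: {0,1,2,3,4,5,6,7}
New component count: 1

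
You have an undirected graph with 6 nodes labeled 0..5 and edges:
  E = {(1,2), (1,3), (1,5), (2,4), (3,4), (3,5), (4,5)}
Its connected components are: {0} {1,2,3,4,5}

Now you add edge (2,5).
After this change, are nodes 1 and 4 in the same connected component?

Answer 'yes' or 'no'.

Answer: yes

Derivation:
Initial components: {0} {1,2,3,4,5}
Adding edge (2,5): both already in same component {1,2,3,4,5}. No change.
New components: {0} {1,2,3,4,5}
Are 1 and 4 in the same component? yes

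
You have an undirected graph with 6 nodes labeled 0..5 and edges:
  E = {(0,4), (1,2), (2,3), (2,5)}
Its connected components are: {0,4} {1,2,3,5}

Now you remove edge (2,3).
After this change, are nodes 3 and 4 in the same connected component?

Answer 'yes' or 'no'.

Answer: no

Derivation:
Initial components: {0,4} {1,2,3,5}
Removing edge (2,3): it was a bridge — component count 2 -> 3.
New components: {0,4} {1,2,5} {3}
Are 3 and 4 in the same component? no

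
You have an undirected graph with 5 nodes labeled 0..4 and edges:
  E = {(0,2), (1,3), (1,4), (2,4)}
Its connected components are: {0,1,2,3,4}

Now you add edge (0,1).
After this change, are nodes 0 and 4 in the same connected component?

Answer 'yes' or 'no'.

Answer: yes

Derivation:
Initial components: {0,1,2,3,4}
Adding edge (0,1): both already in same component {0,1,2,3,4}. No change.
New components: {0,1,2,3,4}
Are 0 and 4 in the same component? yes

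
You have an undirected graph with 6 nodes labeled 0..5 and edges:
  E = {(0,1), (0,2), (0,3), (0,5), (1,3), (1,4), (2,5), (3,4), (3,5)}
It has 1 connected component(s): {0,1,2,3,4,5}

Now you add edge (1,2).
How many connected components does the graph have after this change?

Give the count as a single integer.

Initial component count: 1
Add (1,2): endpoints already in same component. Count unchanged: 1.
New component count: 1

Answer: 1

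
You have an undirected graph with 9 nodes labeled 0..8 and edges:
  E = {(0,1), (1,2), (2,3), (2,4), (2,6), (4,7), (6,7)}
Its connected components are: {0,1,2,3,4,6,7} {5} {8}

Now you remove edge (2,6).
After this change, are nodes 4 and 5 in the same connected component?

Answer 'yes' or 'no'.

Answer: no

Derivation:
Initial components: {0,1,2,3,4,6,7} {5} {8}
Removing edge (2,6): not a bridge — component count unchanged at 3.
New components: {0,1,2,3,4,6,7} {5} {8}
Are 4 and 5 in the same component? no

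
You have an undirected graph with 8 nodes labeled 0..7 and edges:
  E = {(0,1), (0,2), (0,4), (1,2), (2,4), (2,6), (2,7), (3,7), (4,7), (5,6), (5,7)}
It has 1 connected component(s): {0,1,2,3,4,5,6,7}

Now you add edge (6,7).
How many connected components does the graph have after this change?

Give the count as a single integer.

Initial component count: 1
Add (6,7): endpoints already in same component. Count unchanged: 1.
New component count: 1

Answer: 1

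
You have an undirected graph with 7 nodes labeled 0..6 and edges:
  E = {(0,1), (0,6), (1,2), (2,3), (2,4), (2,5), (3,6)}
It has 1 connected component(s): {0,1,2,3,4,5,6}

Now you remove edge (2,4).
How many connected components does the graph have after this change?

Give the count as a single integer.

Initial component count: 1
Remove (2,4): it was a bridge. Count increases: 1 -> 2.
  After removal, components: {0,1,2,3,5,6} {4}
New component count: 2

Answer: 2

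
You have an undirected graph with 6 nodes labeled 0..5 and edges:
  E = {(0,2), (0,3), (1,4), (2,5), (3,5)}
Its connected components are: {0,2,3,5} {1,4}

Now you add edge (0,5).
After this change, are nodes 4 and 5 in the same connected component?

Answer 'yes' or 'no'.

Answer: no

Derivation:
Initial components: {0,2,3,5} {1,4}
Adding edge (0,5): both already in same component {0,2,3,5}. No change.
New components: {0,2,3,5} {1,4}
Are 4 and 5 in the same component? no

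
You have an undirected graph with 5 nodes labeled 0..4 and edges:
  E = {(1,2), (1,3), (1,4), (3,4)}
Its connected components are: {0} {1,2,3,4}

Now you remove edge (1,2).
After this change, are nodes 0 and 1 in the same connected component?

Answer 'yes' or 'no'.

Initial components: {0} {1,2,3,4}
Removing edge (1,2): it was a bridge — component count 2 -> 3.
New components: {0} {1,3,4} {2}
Are 0 and 1 in the same component? no

Answer: no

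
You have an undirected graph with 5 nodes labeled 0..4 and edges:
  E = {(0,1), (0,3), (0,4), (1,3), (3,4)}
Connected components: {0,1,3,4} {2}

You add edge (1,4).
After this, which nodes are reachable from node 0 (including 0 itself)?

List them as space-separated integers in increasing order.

Before: nodes reachable from 0: {0,1,3,4}
Adding (1,4): both endpoints already in same component. Reachability from 0 unchanged.
After: nodes reachable from 0: {0,1,3,4}

Answer: 0 1 3 4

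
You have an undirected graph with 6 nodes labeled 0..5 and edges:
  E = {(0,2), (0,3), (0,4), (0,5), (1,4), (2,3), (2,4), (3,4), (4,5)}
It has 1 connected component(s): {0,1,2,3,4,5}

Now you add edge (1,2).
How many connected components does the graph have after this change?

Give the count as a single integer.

Answer: 1

Derivation:
Initial component count: 1
Add (1,2): endpoints already in same component. Count unchanged: 1.
New component count: 1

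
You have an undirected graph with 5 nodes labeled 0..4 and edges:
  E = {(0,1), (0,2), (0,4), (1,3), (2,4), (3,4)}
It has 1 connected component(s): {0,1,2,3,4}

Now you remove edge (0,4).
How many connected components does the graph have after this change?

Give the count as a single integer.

Initial component count: 1
Remove (0,4): not a bridge. Count unchanged: 1.
  After removal, components: {0,1,2,3,4}
New component count: 1

Answer: 1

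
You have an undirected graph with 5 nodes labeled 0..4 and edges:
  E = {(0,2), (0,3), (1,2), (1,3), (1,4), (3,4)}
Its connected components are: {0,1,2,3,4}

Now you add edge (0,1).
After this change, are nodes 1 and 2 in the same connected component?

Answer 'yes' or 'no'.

Initial components: {0,1,2,3,4}
Adding edge (0,1): both already in same component {0,1,2,3,4}. No change.
New components: {0,1,2,3,4}
Are 1 and 2 in the same component? yes

Answer: yes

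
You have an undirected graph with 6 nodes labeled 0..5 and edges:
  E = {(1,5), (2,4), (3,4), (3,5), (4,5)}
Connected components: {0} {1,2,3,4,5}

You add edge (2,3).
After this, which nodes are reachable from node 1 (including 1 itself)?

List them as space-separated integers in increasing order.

Answer: 1 2 3 4 5

Derivation:
Before: nodes reachable from 1: {1,2,3,4,5}
Adding (2,3): both endpoints already in same component. Reachability from 1 unchanged.
After: nodes reachable from 1: {1,2,3,4,5}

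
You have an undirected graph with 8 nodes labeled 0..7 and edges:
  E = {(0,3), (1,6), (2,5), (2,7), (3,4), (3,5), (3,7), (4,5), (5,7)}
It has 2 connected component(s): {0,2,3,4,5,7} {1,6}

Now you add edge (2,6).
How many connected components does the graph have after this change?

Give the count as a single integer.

Initial component count: 2
Add (2,6): merges two components. Count decreases: 2 -> 1.
New component count: 1

Answer: 1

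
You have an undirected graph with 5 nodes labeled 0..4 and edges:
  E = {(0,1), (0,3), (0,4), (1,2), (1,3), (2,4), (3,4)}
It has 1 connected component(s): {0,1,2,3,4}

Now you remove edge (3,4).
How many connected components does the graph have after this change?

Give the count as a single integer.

Initial component count: 1
Remove (3,4): not a bridge. Count unchanged: 1.
  After removal, components: {0,1,2,3,4}
New component count: 1

Answer: 1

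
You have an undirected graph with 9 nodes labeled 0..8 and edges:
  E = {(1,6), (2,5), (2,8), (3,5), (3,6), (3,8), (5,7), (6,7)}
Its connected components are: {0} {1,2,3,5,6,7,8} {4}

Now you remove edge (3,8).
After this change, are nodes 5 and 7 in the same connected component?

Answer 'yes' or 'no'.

Answer: yes

Derivation:
Initial components: {0} {1,2,3,5,6,7,8} {4}
Removing edge (3,8): not a bridge — component count unchanged at 3.
New components: {0} {1,2,3,5,6,7,8} {4}
Are 5 and 7 in the same component? yes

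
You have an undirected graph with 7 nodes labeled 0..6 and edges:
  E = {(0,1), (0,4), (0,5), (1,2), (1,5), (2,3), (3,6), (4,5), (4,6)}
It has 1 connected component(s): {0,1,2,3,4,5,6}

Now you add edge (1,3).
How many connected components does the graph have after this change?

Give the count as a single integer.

Answer: 1

Derivation:
Initial component count: 1
Add (1,3): endpoints already in same component. Count unchanged: 1.
New component count: 1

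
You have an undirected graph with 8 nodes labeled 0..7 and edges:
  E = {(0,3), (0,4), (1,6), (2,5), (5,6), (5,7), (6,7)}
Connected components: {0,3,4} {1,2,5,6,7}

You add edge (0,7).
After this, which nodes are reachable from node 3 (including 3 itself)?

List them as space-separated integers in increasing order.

Before: nodes reachable from 3: {0,3,4}
Adding (0,7): merges 3's component with another. Reachability grows.
After: nodes reachable from 3: {0,1,2,3,4,5,6,7}

Answer: 0 1 2 3 4 5 6 7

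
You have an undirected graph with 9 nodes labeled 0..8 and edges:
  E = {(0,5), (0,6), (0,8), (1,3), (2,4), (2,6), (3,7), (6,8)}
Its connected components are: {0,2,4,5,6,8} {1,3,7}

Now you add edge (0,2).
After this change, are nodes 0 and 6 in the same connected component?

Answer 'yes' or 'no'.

Answer: yes

Derivation:
Initial components: {0,2,4,5,6,8} {1,3,7}
Adding edge (0,2): both already in same component {0,2,4,5,6,8}. No change.
New components: {0,2,4,5,6,8} {1,3,7}
Are 0 and 6 in the same component? yes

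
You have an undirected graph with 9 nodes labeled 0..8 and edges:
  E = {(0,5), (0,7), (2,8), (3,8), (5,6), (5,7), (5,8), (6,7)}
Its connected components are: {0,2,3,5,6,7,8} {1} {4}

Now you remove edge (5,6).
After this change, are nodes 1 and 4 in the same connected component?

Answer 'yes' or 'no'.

Answer: no

Derivation:
Initial components: {0,2,3,5,6,7,8} {1} {4}
Removing edge (5,6): not a bridge — component count unchanged at 3.
New components: {0,2,3,5,6,7,8} {1} {4}
Are 1 and 4 in the same component? no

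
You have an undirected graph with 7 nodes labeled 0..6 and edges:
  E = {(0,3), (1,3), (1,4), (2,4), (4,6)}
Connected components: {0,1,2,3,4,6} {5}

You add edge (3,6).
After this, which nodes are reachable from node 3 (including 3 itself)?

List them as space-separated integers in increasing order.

Before: nodes reachable from 3: {0,1,2,3,4,6}
Adding (3,6): both endpoints already in same component. Reachability from 3 unchanged.
After: nodes reachable from 3: {0,1,2,3,4,6}

Answer: 0 1 2 3 4 6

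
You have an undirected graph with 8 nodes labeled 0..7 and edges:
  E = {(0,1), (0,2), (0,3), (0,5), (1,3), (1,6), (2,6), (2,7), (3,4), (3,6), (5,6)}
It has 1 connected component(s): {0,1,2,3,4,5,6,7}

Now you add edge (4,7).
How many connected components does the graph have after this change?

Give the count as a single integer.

Answer: 1

Derivation:
Initial component count: 1
Add (4,7): endpoints already in same component. Count unchanged: 1.
New component count: 1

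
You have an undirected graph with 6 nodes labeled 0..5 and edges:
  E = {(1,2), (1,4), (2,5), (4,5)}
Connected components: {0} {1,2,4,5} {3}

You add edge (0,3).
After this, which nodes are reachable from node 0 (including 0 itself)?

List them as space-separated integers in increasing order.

Before: nodes reachable from 0: {0}
Adding (0,3): merges 0's component with another. Reachability grows.
After: nodes reachable from 0: {0,3}

Answer: 0 3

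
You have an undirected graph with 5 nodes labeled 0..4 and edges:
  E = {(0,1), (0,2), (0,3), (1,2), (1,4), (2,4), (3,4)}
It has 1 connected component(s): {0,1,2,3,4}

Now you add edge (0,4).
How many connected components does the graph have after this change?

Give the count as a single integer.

Answer: 1

Derivation:
Initial component count: 1
Add (0,4): endpoints already in same component. Count unchanged: 1.
New component count: 1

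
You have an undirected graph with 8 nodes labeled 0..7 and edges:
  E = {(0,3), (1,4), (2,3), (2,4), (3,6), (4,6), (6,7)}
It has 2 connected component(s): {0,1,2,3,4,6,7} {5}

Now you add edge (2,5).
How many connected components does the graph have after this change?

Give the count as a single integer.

Answer: 1

Derivation:
Initial component count: 2
Add (2,5): merges two components. Count decreases: 2 -> 1.
New component count: 1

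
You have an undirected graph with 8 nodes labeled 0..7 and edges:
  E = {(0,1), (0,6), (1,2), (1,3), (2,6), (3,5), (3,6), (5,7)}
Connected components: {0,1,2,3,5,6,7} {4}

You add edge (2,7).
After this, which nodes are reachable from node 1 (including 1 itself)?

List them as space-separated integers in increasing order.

Answer: 0 1 2 3 5 6 7

Derivation:
Before: nodes reachable from 1: {0,1,2,3,5,6,7}
Adding (2,7): both endpoints already in same component. Reachability from 1 unchanged.
After: nodes reachable from 1: {0,1,2,3,5,6,7}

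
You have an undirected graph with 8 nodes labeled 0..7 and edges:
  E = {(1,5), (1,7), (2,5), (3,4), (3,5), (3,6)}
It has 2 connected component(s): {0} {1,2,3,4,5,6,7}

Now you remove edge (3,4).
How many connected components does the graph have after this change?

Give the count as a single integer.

Initial component count: 2
Remove (3,4): it was a bridge. Count increases: 2 -> 3.
  After removal, components: {0} {1,2,3,5,6,7} {4}
New component count: 3

Answer: 3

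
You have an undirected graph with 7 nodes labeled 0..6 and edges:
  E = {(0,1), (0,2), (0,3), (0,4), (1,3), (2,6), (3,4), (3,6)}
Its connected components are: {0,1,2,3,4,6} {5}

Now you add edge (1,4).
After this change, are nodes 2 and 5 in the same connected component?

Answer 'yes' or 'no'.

Initial components: {0,1,2,3,4,6} {5}
Adding edge (1,4): both already in same component {0,1,2,3,4,6}. No change.
New components: {0,1,2,3,4,6} {5}
Are 2 and 5 in the same component? no

Answer: no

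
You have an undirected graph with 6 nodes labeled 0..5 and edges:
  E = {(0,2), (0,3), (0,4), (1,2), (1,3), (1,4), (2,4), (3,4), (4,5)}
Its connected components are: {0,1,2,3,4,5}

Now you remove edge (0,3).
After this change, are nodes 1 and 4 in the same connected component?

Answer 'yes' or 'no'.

Initial components: {0,1,2,3,4,5}
Removing edge (0,3): not a bridge — component count unchanged at 1.
New components: {0,1,2,3,4,5}
Are 1 and 4 in the same component? yes

Answer: yes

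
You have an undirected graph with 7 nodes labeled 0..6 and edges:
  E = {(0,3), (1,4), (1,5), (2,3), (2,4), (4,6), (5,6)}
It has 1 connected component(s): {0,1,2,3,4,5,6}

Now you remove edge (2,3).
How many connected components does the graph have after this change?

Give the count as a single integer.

Initial component count: 1
Remove (2,3): it was a bridge. Count increases: 1 -> 2.
  After removal, components: {0,3} {1,2,4,5,6}
New component count: 2

Answer: 2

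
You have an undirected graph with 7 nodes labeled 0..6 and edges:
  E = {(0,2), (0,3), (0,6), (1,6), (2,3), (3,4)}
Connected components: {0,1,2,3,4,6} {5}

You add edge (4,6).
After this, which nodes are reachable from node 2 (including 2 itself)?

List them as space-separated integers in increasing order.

Answer: 0 1 2 3 4 6

Derivation:
Before: nodes reachable from 2: {0,1,2,3,4,6}
Adding (4,6): both endpoints already in same component. Reachability from 2 unchanged.
After: nodes reachable from 2: {0,1,2,3,4,6}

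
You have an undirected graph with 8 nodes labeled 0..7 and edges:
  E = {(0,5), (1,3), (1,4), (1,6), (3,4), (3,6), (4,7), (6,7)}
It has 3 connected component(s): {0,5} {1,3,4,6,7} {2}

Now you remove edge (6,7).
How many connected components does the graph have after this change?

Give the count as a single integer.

Initial component count: 3
Remove (6,7): not a bridge. Count unchanged: 3.
  After removal, components: {0,5} {1,3,4,6,7} {2}
New component count: 3

Answer: 3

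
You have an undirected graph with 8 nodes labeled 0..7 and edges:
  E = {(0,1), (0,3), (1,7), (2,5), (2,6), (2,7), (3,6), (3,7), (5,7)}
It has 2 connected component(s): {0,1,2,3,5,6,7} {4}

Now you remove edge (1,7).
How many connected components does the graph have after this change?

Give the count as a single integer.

Answer: 2

Derivation:
Initial component count: 2
Remove (1,7): not a bridge. Count unchanged: 2.
  After removal, components: {0,1,2,3,5,6,7} {4}
New component count: 2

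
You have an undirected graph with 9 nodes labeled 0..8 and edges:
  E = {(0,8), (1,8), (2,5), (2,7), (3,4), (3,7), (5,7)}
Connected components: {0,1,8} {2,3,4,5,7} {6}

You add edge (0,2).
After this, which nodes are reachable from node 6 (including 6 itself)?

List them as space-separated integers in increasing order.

Answer: 6

Derivation:
Before: nodes reachable from 6: {6}
Adding (0,2): merges two components, but neither contains 6. Reachability from 6 unchanged.
After: nodes reachable from 6: {6}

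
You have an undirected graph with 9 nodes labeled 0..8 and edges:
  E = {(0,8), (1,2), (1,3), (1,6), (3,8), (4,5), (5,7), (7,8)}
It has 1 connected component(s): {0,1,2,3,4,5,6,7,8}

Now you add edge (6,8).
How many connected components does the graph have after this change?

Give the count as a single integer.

Answer: 1

Derivation:
Initial component count: 1
Add (6,8): endpoints already in same component. Count unchanged: 1.
New component count: 1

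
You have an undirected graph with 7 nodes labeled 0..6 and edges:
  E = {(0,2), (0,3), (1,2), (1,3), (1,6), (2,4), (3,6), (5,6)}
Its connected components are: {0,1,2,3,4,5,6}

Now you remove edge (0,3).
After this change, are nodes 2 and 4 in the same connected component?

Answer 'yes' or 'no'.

Answer: yes

Derivation:
Initial components: {0,1,2,3,4,5,6}
Removing edge (0,3): not a bridge — component count unchanged at 1.
New components: {0,1,2,3,4,5,6}
Are 2 and 4 in the same component? yes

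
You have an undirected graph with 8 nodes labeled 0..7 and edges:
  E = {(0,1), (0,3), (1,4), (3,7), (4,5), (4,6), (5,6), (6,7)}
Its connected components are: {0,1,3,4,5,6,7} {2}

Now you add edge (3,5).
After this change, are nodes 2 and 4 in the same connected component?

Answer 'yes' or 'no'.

Initial components: {0,1,3,4,5,6,7} {2}
Adding edge (3,5): both already in same component {0,1,3,4,5,6,7}. No change.
New components: {0,1,3,4,5,6,7} {2}
Are 2 and 4 in the same component? no

Answer: no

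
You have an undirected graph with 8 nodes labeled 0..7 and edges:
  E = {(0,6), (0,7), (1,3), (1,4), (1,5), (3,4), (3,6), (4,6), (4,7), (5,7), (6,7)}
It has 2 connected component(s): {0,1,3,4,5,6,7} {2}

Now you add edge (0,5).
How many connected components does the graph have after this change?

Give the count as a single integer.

Initial component count: 2
Add (0,5): endpoints already in same component. Count unchanged: 2.
New component count: 2

Answer: 2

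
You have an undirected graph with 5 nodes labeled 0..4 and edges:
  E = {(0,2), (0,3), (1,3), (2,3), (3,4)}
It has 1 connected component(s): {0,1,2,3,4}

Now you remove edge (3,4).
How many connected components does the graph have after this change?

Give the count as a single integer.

Initial component count: 1
Remove (3,4): it was a bridge. Count increases: 1 -> 2.
  After removal, components: {0,1,2,3} {4}
New component count: 2

Answer: 2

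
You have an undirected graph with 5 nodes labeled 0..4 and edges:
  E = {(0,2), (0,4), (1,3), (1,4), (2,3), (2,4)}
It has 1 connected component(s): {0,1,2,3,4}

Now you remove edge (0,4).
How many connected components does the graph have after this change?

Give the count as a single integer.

Initial component count: 1
Remove (0,4): not a bridge. Count unchanged: 1.
  After removal, components: {0,1,2,3,4}
New component count: 1

Answer: 1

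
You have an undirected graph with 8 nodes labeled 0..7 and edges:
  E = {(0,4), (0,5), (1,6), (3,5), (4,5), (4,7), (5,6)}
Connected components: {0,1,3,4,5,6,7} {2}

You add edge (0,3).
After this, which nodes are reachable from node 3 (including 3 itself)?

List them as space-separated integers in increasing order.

Answer: 0 1 3 4 5 6 7

Derivation:
Before: nodes reachable from 3: {0,1,3,4,5,6,7}
Adding (0,3): both endpoints already in same component. Reachability from 3 unchanged.
After: nodes reachable from 3: {0,1,3,4,5,6,7}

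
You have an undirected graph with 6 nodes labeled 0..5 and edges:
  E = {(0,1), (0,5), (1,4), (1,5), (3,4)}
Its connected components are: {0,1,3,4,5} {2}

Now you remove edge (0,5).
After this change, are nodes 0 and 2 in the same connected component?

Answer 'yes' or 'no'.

Initial components: {0,1,3,4,5} {2}
Removing edge (0,5): not a bridge — component count unchanged at 2.
New components: {0,1,3,4,5} {2}
Are 0 and 2 in the same component? no

Answer: no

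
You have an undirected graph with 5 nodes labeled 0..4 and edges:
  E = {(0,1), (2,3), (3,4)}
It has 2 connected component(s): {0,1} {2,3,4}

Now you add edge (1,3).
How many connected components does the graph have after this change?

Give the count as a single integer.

Initial component count: 2
Add (1,3): merges two components. Count decreases: 2 -> 1.
New component count: 1

Answer: 1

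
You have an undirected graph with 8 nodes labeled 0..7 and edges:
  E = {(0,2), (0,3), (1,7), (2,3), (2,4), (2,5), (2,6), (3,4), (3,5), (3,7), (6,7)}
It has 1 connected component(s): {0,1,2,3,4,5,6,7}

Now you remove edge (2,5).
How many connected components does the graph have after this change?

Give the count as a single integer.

Answer: 1

Derivation:
Initial component count: 1
Remove (2,5): not a bridge. Count unchanged: 1.
  After removal, components: {0,1,2,3,4,5,6,7}
New component count: 1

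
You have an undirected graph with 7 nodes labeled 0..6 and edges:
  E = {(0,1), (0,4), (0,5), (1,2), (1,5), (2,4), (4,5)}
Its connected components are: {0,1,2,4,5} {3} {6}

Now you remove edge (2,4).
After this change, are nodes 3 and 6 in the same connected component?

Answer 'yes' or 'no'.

Initial components: {0,1,2,4,5} {3} {6}
Removing edge (2,4): not a bridge — component count unchanged at 3.
New components: {0,1,2,4,5} {3} {6}
Are 3 and 6 in the same component? no

Answer: no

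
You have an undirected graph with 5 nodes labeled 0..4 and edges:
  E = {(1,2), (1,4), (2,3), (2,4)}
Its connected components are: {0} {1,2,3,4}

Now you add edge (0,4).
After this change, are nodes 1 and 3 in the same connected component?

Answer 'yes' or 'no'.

Initial components: {0} {1,2,3,4}
Adding edge (0,4): merges {0} and {1,2,3,4}.
New components: {0,1,2,3,4}
Are 1 and 3 in the same component? yes

Answer: yes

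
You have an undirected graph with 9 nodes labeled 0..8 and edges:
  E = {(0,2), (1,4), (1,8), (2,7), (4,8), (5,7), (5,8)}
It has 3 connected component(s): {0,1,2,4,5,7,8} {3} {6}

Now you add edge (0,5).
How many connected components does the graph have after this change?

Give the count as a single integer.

Answer: 3

Derivation:
Initial component count: 3
Add (0,5): endpoints already in same component. Count unchanged: 3.
New component count: 3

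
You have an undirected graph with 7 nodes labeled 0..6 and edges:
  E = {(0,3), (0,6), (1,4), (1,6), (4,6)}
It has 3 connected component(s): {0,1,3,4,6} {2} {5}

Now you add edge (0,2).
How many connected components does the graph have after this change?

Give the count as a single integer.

Answer: 2

Derivation:
Initial component count: 3
Add (0,2): merges two components. Count decreases: 3 -> 2.
New component count: 2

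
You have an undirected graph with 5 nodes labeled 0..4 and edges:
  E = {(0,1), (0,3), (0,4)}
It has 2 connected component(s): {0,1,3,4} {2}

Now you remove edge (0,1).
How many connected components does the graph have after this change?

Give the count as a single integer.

Initial component count: 2
Remove (0,1): it was a bridge. Count increases: 2 -> 3.
  After removal, components: {0,3,4} {1} {2}
New component count: 3

Answer: 3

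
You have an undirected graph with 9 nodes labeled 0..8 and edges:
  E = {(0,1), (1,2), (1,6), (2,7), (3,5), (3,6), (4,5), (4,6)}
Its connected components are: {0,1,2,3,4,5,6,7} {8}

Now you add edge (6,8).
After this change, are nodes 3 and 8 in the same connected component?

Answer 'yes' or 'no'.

Answer: yes

Derivation:
Initial components: {0,1,2,3,4,5,6,7} {8}
Adding edge (6,8): merges {0,1,2,3,4,5,6,7} and {8}.
New components: {0,1,2,3,4,5,6,7,8}
Are 3 and 8 in the same component? yes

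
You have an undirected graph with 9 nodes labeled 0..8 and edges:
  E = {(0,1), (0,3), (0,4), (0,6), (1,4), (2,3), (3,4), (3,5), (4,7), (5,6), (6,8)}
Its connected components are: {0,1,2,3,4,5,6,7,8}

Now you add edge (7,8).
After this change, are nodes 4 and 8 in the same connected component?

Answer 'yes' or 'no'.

Initial components: {0,1,2,3,4,5,6,7,8}
Adding edge (7,8): both already in same component {0,1,2,3,4,5,6,7,8}. No change.
New components: {0,1,2,3,4,5,6,7,8}
Are 4 and 8 in the same component? yes

Answer: yes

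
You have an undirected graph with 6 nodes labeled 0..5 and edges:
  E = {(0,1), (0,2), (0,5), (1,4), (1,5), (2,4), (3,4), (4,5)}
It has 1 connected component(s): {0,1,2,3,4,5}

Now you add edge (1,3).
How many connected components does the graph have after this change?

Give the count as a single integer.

Initial component count: 1
Add (1,3): endpoints already in same component. Count unchanged: 1.
New component count: 1

Answer: 1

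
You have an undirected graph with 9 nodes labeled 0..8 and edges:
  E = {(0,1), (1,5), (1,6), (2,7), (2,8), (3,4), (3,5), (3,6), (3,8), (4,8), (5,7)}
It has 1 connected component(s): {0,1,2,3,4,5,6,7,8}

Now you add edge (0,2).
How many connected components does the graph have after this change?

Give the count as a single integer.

Answer: 1

Derivation:
Initial component count: 1
Add (0,2): endpoints already in same component. Count unchanged: 1.
New component count: 1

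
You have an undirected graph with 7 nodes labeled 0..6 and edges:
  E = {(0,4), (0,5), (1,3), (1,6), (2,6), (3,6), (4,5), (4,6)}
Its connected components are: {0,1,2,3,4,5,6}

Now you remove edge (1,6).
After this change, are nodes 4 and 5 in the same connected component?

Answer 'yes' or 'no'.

Initial components: {0,1,2,3,4,5,6}
Removing edge (1,6): not a bridge — component count unchanged at 1.
New components: {0,1,2,3,4,5,6}
Are 4 and 5 in the same component? yes

Answer: yes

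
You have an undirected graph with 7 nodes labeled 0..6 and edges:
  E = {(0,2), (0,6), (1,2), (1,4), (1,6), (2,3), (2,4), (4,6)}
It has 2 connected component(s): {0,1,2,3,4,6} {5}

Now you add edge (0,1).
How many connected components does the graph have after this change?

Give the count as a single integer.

Initial component count: 2
Add (0,1): endpoints already in same component. Count unchanged: 2.
New component count: 2

Answer: 2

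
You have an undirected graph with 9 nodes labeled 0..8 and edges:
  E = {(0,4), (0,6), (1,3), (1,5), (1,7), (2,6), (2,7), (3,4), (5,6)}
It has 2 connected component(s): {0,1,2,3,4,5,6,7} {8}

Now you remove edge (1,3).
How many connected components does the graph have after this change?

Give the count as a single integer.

Initial component count: 2
Remove (1,3): not a bridge. Count unchanged: 2.
  After removal, components: {0,1,2,3,4,5,6,7} {8}
New component count: 2

Answer: 2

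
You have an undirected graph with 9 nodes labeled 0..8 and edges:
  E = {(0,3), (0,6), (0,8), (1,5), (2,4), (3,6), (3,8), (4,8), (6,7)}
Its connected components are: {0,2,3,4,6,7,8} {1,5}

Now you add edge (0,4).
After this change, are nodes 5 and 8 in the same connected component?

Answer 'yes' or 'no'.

Initial components: {0,2,3,4,6,7,8} {1,5}
Adding edge (0,4): both already in same component {0,2,3,4,6,7,8}. No change.
New components: {0,2,3,4,6,7,8} {1,5}
Are 5 and 8 in the same component? no

Answer: no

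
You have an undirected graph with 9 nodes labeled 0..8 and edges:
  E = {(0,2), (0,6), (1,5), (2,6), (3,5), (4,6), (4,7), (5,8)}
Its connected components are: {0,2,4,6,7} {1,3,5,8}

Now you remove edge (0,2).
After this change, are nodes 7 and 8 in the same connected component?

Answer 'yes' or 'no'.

Answer: no

Derivation:
Initial components: {0,2,4,6,7} {1,3,5,8}
Removing edge (0,2): not a bridge — component count unchanged at 2.
New components: {0,2,4,6,7} {1,3,5,8}
Are 7 and 8 in the same component? no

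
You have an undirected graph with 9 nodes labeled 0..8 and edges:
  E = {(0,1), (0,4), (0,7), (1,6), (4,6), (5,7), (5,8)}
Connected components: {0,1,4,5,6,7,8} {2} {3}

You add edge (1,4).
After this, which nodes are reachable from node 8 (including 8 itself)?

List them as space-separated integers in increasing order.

Before: nodes reachable from 8: {0,1,4,5,6,7,8}
Adding (1,4): both endpoints already in same component. Reachability from 8 unchanged.
After: nodes reachable from 8: {0,1,4,5,6,7,8}

Answer: 0 1 4 5 6 7 8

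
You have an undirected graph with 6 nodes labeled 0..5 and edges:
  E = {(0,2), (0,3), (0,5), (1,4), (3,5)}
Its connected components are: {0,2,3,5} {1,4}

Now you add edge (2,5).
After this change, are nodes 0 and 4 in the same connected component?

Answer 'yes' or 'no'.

Initial components: {0,2,3,5} {1,4}
Adding edge (2,5): both already in same component {0,2,3,5}. No change.
New components: {0,2,3,5} {1,4}
Are 0 and 4 in the same component? no

Answer: no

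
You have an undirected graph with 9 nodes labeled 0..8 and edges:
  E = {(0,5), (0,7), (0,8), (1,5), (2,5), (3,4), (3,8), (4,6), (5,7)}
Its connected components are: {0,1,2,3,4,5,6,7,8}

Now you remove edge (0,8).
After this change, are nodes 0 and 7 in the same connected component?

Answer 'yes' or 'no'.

Initial components: {0,1,2,3,4,5,6,7,8}
Removing edge (0,8): it was a bridge — component count 1 -> 2.
New components: {0,1,2,5,7} {3,4,6,8}
Are 0 and 7 in the same component? yes

Answer: yes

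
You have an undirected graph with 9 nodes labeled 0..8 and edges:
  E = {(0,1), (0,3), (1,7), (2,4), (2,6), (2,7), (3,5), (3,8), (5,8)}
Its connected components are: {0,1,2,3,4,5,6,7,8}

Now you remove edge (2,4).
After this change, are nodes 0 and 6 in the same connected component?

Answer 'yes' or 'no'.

Initial components: {0,1,2,3,4,5,6,7,8}
Removing edge (2,4): it was a bridge — component count 1 -> 2.
New components: {0,1,2,3,5,6,7,8} {4}
Are 0 and 6 in the same component? yes

Answer: yes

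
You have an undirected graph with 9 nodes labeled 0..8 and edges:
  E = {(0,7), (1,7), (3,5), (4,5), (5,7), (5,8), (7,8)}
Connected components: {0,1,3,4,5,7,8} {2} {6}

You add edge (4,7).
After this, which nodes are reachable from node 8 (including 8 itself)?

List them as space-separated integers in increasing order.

Before: nodes reachable from 8: {0,1,3,4,5,7,8}
Adding (4,7): both endpoints already in same component. Reachability from 8 unchanged.
After: nodes reachable from 8: {0,1,3,4,5,7,8}

Answer: 0 1 3 4 5 7 8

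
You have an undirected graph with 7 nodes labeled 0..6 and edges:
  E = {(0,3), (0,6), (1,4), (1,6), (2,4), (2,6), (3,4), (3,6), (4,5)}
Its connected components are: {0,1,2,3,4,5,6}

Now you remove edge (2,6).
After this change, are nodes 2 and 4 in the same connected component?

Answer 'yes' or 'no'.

Initial components: {0,1,2,3,4,5,6}
Removing edge (2,6): not a bridge — component count unchanged at 1.
New components: {0,1,2,3,4,5,6}
Are 2 and 4 in the same component? yes

Answer: yes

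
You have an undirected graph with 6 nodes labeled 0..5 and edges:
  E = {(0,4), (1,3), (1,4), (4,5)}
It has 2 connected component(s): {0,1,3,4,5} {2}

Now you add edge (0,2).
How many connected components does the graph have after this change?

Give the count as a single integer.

Initial component count: 2
Add (0,2): merges two components. Count decreases: 2 -> 1.
New component count: 1

Answer: 1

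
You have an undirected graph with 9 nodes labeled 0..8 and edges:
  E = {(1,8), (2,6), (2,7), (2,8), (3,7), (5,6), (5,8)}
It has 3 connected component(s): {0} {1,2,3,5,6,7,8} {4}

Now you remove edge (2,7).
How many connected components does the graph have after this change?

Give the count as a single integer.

Answer: 4

Derivation:
Initial component count: 3
Remove (2,7): it was a bridge. Count increases: 3 -> 4.
  After removal, components: {0} {1,2,5,6,8} {3,7} {4}
New component count: 4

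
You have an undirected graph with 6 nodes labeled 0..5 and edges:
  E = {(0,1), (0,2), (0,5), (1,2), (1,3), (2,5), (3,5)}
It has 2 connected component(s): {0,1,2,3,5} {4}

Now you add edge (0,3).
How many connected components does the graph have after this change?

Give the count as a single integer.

Answer: 2

Derivation:
Initial component count: 2
Add (0,3): endpoints already in same component. Count unchanged: 2.
New component count: 2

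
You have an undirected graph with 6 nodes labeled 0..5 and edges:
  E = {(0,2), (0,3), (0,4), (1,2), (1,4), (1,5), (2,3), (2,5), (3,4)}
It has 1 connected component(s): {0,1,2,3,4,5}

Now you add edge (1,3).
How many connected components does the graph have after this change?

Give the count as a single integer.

Initial component count: 1
Add (1,3): endpoints already in same component. Count unchanged: 1.
New component count: 1

Answer: 1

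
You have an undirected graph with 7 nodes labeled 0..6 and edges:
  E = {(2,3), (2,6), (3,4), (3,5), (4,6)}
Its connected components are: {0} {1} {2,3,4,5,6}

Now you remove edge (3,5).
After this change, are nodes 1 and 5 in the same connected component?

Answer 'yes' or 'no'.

Answer: no

Derivation:
Initial components: {0} {1} {2,3,4,5,6}
Removing edge (3,5): it was a bridge — component count 3 -> 4.
New components: {0} {1} {2,3,4,6} {5}
Are 1 and 5 in the same component? no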